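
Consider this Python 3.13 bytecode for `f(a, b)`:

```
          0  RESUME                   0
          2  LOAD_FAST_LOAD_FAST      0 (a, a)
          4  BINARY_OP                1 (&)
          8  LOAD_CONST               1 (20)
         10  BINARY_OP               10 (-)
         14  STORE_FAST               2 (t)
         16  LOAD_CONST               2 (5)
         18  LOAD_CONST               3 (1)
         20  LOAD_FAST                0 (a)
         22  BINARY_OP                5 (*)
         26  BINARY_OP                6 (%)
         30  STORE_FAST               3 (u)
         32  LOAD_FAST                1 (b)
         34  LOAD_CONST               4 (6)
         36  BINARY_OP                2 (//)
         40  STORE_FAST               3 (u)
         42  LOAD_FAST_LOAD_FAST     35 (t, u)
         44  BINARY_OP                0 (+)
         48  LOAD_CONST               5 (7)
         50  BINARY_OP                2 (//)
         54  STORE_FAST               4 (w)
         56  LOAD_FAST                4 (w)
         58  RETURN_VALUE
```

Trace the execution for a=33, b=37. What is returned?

LOAD_FAST_LOAD_FAST a,a → push 33,33. Stack: [33, 33]
BINARY_OP & → 33 & 33 = 33. Stack: [33]
LOAD_CONST → push 20. Stack: [33, 20]
BINARY_OP - → 33 - 20 = 13. Stack: [13]
STORE_FAST t → t=13. Stack: []
LOAD_CONST → push 5. Stack: [5]
LOAD_CONST → push 1. Stack: [5, 1]
LOAD_FAST a → push 33. Stack: [5, 1, 33]
BINARY_OP * → 1 * 33 = 33. Stack: [5, 33]
BINARY_OP % → 5 % 33 = 5. Stack: [5]
STORE_FAST u → u=5. Stack: []
LOAD_FAST b → push 37. Stack: [37]
LOAD_CONST → push 6. Stack: [37, 6]
BINARY_OP // → 37 // 6 = 6. Stack: [6]
STORE_FAST u → u=6. Stack: []
LOAD_FAST_LOAD_FAST t,u → push 13,6. Stack: [13, 6]
BINARY_OP + → 13 + 6 = 19. Stack: [19]
LOAD_CONST → push 7. Stack: [19, 7]
BINARY_OP // → 19 // 7 = 2. Stack: [2]
STORE_FAST w → w=2. Stack: []
LOAD_FAST w → push 2. Stack: [2]
RETURN_VALUE → return 2.

2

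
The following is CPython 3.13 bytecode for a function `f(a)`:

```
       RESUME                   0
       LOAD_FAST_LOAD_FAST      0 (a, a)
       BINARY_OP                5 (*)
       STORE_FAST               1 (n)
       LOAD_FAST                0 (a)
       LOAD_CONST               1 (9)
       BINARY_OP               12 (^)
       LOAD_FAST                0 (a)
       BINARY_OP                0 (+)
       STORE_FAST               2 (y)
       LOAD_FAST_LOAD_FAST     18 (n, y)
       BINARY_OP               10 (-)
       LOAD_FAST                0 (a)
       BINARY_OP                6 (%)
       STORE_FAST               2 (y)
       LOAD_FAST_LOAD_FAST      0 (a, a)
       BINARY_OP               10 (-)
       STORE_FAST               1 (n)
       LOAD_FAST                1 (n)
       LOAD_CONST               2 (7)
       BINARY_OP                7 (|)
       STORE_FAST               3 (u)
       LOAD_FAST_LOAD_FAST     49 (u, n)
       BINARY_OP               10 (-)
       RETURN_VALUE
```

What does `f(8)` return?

7

LOAD_FAST_LOAD_FAST a,a → push 8,8. Stack: [8, 8]
BINARY_OP * → 8 * 8 = 64. Stack: [64]
STORE_FAST n → n=64. Stack: []
LOAD_FAST a → push 8. Stack: [8]
LOAD_CONST → push 9. Stack: [8, 9]
BINARY_OP ^ → 8 ^ 9 = 1. Stack: [1]
LOAD_FAST a → push 8. Stack: [1, 8]
BINARY_OP + → 1 + 8 = 9. Stack: [9]
STORE_FAST y → y=9. Stack: []
LOAD_FAST_LOAD_FAST n,y → push 64,9. Stack: [64, 9]
BINARY_OP - → 64 - 9 = 55. Stack: [55]
LOAD_FAST a → push 8. Stack: [55, 8]
BINARY_OP % → 55 % 8 = 7. Stack: [7]
STORE_FAST y → y=7. Stack: []
LOAD_FAST_LOAD_FAST a,a → push 8,8. Stack: [8, 8]
BINARY_OP - → 8 - 8 = 0. Stack: [0]
STORE_FAST n → n=0. Stack: []
LOAD_FAST n → push 0. Stack: [0]
LOAD_CONST → push 7. Stack: [0, 7]
BINARY_OP | → 0 | 7 = 7. Stack: [7]
STORE_FAST u → u=7. Stack: []
LOAD_FAST_LOAD_FAST u,n → push 7,0. Stack: [7, 0]
BINARY_OP - → 7 - 0 = 7. Stack: [7]
RETURN_VALUE → return 7.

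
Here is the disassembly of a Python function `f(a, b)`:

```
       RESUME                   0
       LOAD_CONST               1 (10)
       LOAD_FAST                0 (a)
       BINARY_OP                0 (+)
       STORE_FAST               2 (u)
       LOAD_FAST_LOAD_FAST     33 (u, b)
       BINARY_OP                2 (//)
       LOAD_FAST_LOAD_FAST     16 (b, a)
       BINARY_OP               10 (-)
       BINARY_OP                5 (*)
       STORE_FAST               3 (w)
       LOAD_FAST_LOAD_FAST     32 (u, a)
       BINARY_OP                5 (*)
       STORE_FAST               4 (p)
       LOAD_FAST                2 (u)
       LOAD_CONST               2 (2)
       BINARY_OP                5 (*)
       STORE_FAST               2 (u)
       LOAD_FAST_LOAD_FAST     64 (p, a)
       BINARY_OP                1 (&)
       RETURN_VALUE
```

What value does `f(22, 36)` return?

LOAD_CONST → push 10. Stack: [10]
LOAD_FAST a → push 22. Stack: [10, 22]
BINARY_OP + → 10 + 22 = 32. Stack: [32]
STORE_FAST u → u=32. Stack: []
LOAD_FAST_LOAD_FAST u,b → push 32,36. Stack: [32, 36]
BINARY_OP // → 32 // 36 = 0. Stack: [0]
LOAD_FAST_LOAD_FAST b,a → push 36,22. Stack: [0, 36, 22]
BINARY_OP - → 36 - 22 = 14. Stack: [0, 14]
BINARY_OP * → 0 * 14 = 0. Stack: [0]
STORE_FAST w → w=0. Stack: []
LOAD_FAST_LOAD_FAST u,a → push 32,22. Stack: [32, 22]
BINARY_OP * → 32 * 22 = 704. Stack: [704]
STORE_FAST p → p=704. Stack: []
LOAD_FAST u → push 32. Stack: [32]
LOAD_CONST → push 2. Stack: [32, 2]
BINARY_OP * → 32 * 2 = 64. Stack: [64]
STORE_FAST u → u=64. Stack: []
LOAD_FAST_LOAD_FAST p,a → push 704,22. Stack: [704, 22]
BINARY_OP & → 704 & 22 = 0. Stack: [0]
RETURN_VALUE → return 0.

0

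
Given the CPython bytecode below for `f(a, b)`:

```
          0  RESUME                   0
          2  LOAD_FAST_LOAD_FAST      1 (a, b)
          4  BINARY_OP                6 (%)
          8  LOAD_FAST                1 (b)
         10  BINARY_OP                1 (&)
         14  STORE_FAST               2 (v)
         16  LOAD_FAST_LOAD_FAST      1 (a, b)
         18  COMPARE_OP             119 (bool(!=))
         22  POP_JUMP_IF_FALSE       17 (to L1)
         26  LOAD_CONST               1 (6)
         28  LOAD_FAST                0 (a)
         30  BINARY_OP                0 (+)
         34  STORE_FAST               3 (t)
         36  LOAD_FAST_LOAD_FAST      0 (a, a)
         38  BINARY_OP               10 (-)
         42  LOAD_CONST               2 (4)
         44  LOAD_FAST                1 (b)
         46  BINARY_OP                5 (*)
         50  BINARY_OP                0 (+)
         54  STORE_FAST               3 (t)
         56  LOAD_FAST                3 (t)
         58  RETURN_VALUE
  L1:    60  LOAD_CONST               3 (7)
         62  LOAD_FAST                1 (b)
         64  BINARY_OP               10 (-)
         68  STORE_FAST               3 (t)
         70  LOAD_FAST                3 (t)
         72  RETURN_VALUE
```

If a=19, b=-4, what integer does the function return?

-16

LOAD_FAST_LOAD_FAST a,b → push 19,-4. Stack: [19, -4]
BINARY_OP % → 19 % -4 = -1. Stack: [-1]
LOAD_FAST b → push -4. Stack: [-1, -4]
BINARY_OP & → -1 & -4 = -4. Stack: [-4]
STORE_FAST v → v=-4. Stack: []
LOAD_FAST_LOAD_FAST a,b → push 19,-4. Stack: [19, -4]
COMPARE_OP bool(!=) → 19 vs -4 = True. Stack: [True]
POP_JUMP_IF_FALSE → pop True; no jump. Stack: []
LOAD_CONST → push 6. Stack: [6]
LOAD_FAST a → push 19. Stack: [6, 19]
BINARY_OP + → 6 + 19 = 25. Stack: [25]
STORE_FAST t → t=25. Stack: []
LOAD_FAST_LOAD_FAST a,a → push 19,19. Stack: [19, 19]
BINARY_OP - → 19 - 19 = 0. Stack: [0]
LOAD_CONST → push 4. Stack: [0, 4]
LOAD_FAST b → push -4. Stack: [0, 4, -4]
BINARY_OP * → 4 * -4 = -16. Stack: [0, -16]
BINARY_OP + → 0 + -16 = -16. Stack: [-16]
STORE_FAST t → t=-16. Stack: []
LOAD_FAST t → push -16. Stack: [-16]
RETURN_VALUE → return -16.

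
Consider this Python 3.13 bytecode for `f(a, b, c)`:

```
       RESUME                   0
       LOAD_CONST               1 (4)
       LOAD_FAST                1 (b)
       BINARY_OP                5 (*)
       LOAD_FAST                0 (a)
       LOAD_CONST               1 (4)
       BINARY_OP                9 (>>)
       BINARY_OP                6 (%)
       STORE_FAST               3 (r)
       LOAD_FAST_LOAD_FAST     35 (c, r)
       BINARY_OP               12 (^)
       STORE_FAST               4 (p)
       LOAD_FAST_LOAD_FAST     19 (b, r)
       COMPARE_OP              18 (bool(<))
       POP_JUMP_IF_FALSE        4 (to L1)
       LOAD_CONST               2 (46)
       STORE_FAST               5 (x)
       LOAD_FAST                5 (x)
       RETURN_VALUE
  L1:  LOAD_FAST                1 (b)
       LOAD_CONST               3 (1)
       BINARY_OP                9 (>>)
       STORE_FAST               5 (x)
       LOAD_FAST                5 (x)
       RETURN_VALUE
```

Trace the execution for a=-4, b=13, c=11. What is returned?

6

LOAD_CONST → push 4. Stack: [4]
LOAD_FAST b → push 13. Stack: [4, 13]
BINARY_OP * → 4 * 13 = 52. Stack: [52]
LOAD_FAST a → push -4. Stack: [52, -4]
LOAD_CONST → push 4. Stack: [52, -4, 4]
BINARY_OP >> → -4 >> 4 = -1. Stack: [52, -1]
BINARY_OP % → 52 % -1 = 0. Stack: [0]
STORE_FAST r → r=0. Stack: []
LOAD_FAST_LOAD_FAST c,r → push 11,0. Stack: [11, 0]
BINARY_OP ^ → 11 ^ 0 = 11. Stack: [11]
STORE_FAST p → p=11. Stack: []
LOAD_FAST_LOAD_FAST b,r → push 13,0. Stack: [13, 0]
COMPARE_OP bool(<) → 13 vs 0 = False. Stack: [False]
POP_JUMP_IF_FALSE → pop False; jump. Stack: []
LOAD_FAST b → push 13. Stack: [13]
LOAD_CONST → push 1. Stack: [13, 1]
BINARY_OP >> → 13 >> 1 = 6. Stack: [6]
STORE_FAST x → x=6. Stack: []
LOAD_FAST x → push 6. Stack: [6]
RETURN_VALUE → return 6.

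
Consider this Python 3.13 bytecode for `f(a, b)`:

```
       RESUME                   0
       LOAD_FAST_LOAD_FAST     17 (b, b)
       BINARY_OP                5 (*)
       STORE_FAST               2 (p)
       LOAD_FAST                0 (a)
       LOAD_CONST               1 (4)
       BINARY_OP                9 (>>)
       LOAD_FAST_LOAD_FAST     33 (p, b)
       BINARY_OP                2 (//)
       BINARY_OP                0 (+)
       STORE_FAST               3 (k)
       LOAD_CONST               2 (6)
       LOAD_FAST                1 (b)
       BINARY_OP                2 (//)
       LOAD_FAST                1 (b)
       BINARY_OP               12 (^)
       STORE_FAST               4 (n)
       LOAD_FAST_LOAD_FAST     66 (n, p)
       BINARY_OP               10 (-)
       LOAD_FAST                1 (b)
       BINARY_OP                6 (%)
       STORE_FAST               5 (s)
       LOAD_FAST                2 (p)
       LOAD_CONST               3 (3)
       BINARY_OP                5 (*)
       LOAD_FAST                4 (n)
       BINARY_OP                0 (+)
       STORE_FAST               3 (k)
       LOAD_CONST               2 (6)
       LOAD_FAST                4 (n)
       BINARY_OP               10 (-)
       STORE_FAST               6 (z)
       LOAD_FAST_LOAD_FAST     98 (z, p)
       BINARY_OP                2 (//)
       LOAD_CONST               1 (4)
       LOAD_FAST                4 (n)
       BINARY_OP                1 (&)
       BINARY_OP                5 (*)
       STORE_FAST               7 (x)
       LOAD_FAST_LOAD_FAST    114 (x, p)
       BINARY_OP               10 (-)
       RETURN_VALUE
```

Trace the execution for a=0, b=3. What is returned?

LOAD_FAST_LOAD_FAST b,b → push 3,3. Stack: [3, 3]
BINARY_OP * → 3 * 3 = 9. Stack: [9]
STORE_FAST p → p=9. Stack: []
LOAD_FAST a → push 0. Stack: [0]
LOAD_CONST → push 4. Stack: [0, 4]
BINARY_OP >> → 0 >> 4 = 0. Stack: [0]
LOAD_FAST_LOAD_FAST p,b → push 9,3. Stack: [0, 9, 3]
BINARY_OP // → 9 // 3 = 3. Stack: [0, 3]
BINARY_OP + → 0 + 3 = 3. Stack: [3]
STORE_FAST k → k=3. Stack: []
LOAD_CONST → push 6. Stack: [6]
LOAD_FAST b → push 3. Stack: [6, 3]
BINARY_OP // → 6 // 3 = 2. Stack: [2]
LOAD_FAST b → push 3. Stack: [2, 3]
BINARY_OP ^ → 2 ^ 3 = 1. Stack: [1]
STORE_FAST n → n=1. Stack: []
LOAD_FAST_LOAD_FAST n,p → push 1,9. Stack: [1, 9]
BINARY_OP - → 1 - 9 = -8. Stack: [-8]
LOAD_FAST b → push 3. Stack: [-8, 3]
BINARY_OP % → -8 % 3 = 1. Stack: [1]
STORE_FAST s → s=1. Stack: []
LOAD_FAST p → push 9. Stack: [9]
LOAD_CONST → push 3. Stack: [9, 3]
BINARY_OP * → 9 * 3 = 27. Stack: [27]
LOAD_FAST n → push 1. Stack: [27, 1]
BINARY_OP + → 27 + 1 = 28. Stack: [28]
STORE_FAST k → k=28. Stack: []
LOAD_CONST → push 6. Stack: [6]
LOAD_FAST n → push 1. Stack: [6, 1]
BINARY_OP - → 6 - 1 = 5. Stack: [5]
STORE_FAST z → z=5. Stack: []
LOAD_FAST_LOAD_FAST z,p → push 5,9. Stack: [5, 9]
BINARY_OP // → 5 // 9 = 0. Stack: [0]
LOAD_CONST → push 4. Stack: [0, 4]
LOAD_FAST n → push 1. Stack: [0, 4, 1]
BINARY_OP & → 4 & 1 = 0. Stack: [0, 0]
BINARY_OP * → 0 * 0 = 0. Stack: [0]
STORE_FAST x → x=0. Stack: []
LOAD_FAST_LOAD_FAST x,p → push 0,9. Stack: [0, 9]
BINARY_OP - → 0 - 9 = -9. Stack: [-9]
RETURN_VALUE → return -9.

-9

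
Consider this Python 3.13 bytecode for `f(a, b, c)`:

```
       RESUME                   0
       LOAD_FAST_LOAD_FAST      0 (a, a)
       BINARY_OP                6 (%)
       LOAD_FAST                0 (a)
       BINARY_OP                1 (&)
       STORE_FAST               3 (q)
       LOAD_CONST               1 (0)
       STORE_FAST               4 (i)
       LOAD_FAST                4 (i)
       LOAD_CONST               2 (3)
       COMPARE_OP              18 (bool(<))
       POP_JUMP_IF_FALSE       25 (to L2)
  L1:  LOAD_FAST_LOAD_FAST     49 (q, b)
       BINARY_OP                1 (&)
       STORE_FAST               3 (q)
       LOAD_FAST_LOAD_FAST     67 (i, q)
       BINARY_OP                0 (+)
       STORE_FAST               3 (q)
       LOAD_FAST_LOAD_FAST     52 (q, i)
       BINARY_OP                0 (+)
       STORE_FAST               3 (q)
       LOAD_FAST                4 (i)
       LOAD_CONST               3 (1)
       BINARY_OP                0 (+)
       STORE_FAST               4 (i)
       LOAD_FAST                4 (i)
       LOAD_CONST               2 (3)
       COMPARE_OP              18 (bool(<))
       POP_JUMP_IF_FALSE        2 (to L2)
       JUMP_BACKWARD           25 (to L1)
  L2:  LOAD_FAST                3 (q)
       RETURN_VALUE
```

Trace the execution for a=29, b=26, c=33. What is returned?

LOAD_FAST_LOAD_FAST a,a → push 29,29. Stack: [29, 29]
BINARY_OP % → 29 % 29 = 0. Stack: [0]
LOAD_FAST a → push 29. Stack: [0, 29]
BINARY_OP & → 0 & 29 = 0. Stack: [0]
STORE_FAST q → q=0. Stack: []
LOAD_CONST → push 0. Stack: [0]
STORE_FAST i → i=0. Stack: []
LOAD_FAST i → push 0. Stack: [0]
LOAD_CONST → push 3. Stack: [0, 3]
COMPARE_OP bool(<) → 0 vs 3 = True. Stack: [True]
POP_JUMP_IF_FALSE → pop True; no jump. Stack: []
LOAD_FAST_LOAD_FAST q,b → push 0,26. Stack: [0, 26]
BINARY_OP & → 0 & 26 = 0. Stack: [0]
STORE_FAST q → q=0. Stack: []
LOAD_FAST_LOAD_FAST i,q → push 0,0. Stack: [0, 0]
BINARY_OP + → 0 + 0 = 0. Stack: [0]
STORE_FAST q → q=0. Stack: []
LOAD_FAST_LOAD_FAST q,i → push 0,0. Stack: [0, 0]
BINARY_OP + → 0 + 0 = 0. Stack: [0]
STORE_FAST q → q=0. Stack: []
LOAD_FAST i → push 0. Stack: [0]
LOAD_CONST → push 1. Stack: [0, 1]
BINARY_OP + → 0 + 1 = 1. Stack: [1]
STORE_FAST i → i=1. Stack: []
LOAD_FAST i → push 1. Stack: [1]
LOAD_CONST → push 3. Stack: [1, 3]
COMPARE_OP bool(<) → 1 vs 3 = True. Stack: [True]
POP_JUMP_IF_FALSE → pop True; no jump. Stack: []
LOAD_FAST_LOAD_FAST q,b → push 0,26. Stack: [0, 26]
BINARY_OP & → 0 & 26 = 0. Stack: [0]
STORE_FAST q → q=0. Stack: []
LOAD_FAST_LOAD_FAST i,q → push 1,0. Stack: [1, 0]
BINARY_OP + → 1 + 0 = 1. Stack: [1]
STORE_FAST q → q=1. Stack: []
LOAD_FAST_LOAD_FAST q,i → push 1,1. Stack: [1, 1]
BINARY_OP + → 1 + 1 = 2. Stack: [2]
STORE_FAST q → q=2. Stack: []
LOAD_FAST i → push 1. Stack: [1]
LOAD_CONST → push 1. Stack: [1, 1]
BINARY_OP + → 1 + 1 = 2. Stack: [2]
STORE_FAST i → i=2. Stack: []
LOAD_FAST i → push 2. Stack: [2]
LOAD_CONST → push 3. Stack: [2, 3]
COMPARE_OP bool(<) → 2 vs 3 = True. Stack: [True]
POP_JUMP_IF_FALSE → pop True; no jump. Stack: []
LOAD_FAST_LOAD_FAST q,b → push 2,26. Stack: [2, 26]
BINARY_OP & → 2 & 26 = 2. Stack: [2]
STORE_FAST q → q=2. Stack: []
LOAD_FAST_LOAD_FAST i,q → push 2,2. Stack: [2, 2]
BINARY_OP + → 2 + 2 = 4. Stack: [4]
STORE_FAST q → q=4. Stack: []
LOAD_FAST_LOAD_FAST q,i → push 4,2. Stack: [4, 2]
BINARY_OP + → 4 + 2 = 6. Stack: [6]
STORE_FAST q → q=6. Stack: []
LOAD_FAST i → push 2. Stack: [2]
LOAD_CONST → push 1. Stack: [2, 1]
BINARY_OP + → 2 + 1 = 3. Stack: [3]
STORE_FAST i → i=3. Stack: []
LOAD_FAST i → push 3. Stack: [3]
LOAD_CONST → push 3. Stack: [3, 3]
COMPARE_OP bool(<) → 3 vs 3 = False. Stack: [False]
POP_JUMP_IF_FALSE → pop False; jump. Stack: []
LOAD_FAST q → push 6. Stack: [6]
RETURN_VALUE → return 6.

6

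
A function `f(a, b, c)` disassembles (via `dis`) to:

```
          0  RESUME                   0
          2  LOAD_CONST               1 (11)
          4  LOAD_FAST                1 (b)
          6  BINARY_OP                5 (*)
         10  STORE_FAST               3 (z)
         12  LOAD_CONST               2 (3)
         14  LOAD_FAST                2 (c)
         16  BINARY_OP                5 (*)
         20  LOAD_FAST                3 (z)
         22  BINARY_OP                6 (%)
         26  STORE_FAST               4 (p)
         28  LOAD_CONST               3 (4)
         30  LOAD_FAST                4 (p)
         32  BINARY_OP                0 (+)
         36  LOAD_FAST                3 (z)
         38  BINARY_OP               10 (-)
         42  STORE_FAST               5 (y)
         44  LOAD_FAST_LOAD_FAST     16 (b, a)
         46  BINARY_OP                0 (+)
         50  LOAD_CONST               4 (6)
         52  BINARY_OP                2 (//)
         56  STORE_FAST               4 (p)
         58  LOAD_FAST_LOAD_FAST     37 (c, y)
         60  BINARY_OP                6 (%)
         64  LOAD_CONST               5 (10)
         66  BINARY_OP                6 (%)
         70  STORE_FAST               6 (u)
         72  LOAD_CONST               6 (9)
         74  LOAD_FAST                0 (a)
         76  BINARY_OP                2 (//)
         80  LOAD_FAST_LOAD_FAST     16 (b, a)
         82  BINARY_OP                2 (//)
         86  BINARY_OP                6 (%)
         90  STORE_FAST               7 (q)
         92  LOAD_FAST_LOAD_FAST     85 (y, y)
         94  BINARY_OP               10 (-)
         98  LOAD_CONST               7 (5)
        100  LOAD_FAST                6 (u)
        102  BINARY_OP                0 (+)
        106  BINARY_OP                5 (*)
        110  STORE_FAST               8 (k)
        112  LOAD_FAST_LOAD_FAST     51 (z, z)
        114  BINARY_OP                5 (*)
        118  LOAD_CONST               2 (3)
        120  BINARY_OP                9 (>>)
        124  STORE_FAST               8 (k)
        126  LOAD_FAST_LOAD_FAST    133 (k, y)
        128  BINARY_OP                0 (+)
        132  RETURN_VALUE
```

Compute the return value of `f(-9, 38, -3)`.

21835

LOAD_CONST → push 11. Stack: [11]
LOAD_FAST b → push 38. Stack: [11, 38]
BINARY_OP * → 11 * 38 = 418. Stack: [418]
STORE_FAST z → z=418. Stack: []
LOAD_CONST → push 3. Stack: [3]
LOAD_FAST c → push -3. Stack: [3, -3]
BINARY_OP * → 3 * -3 = -9. Stack: [-9]
LOAD_FAST z → push 418. Stack: [-9, 418]
BINARY_OP % → -9 % 418 = 409. Stack: [409]
STORE_FAST p → p=409. Stack: []
LOAD_CONST → push 4. Stack: [4]
LOAD_FAST p → push 409. Stack: [4, 409]
BINARY_OP + → 4 + 409 = 413. Stack: [413]
LOAD_FAST z → push 418. Stack: [413, 418]
BINARY_OP - → 413 - 418 = -5. Stack: [-5]
STORE_FAST y → y=-5. Stack: []
LOAD_FAST_LOAD_FAST b,a → push 38,-9. Stack: [38, -9]
BINARY_OP + → 38 + -9 = 29. Stack: [29]
LOAD_CONST → push 6. Stack: [29, 6]
BINARY_OP // → 29 // 6 = 4. Stack: [4]
STORE_FAST p → p=4. Stack: []
LOAD_FAST_LOAD_FAST c,y → push -3,-5. Stack: [-3, -5]
BINARY_OP % → -3 % -5 = -3. Stack: [-3]
LOAD_CONST → push 10. Stack: [-3, 10]
BINARY_OP % → -3 % 10 = 7. Stack: [7]
STORE_FAST u → u=7. Stack: []
LOAD_CONST → push 9. Stack: [9]
LOAD_FAST a → push -9. Stack: [9, -9]
BINARY_OP // → 9 // -9 = -1. Stack: [-1]
LOAD_FAST_LOAD_FAST b,a → push 38,-9. Stack: [-1, 38, -9]
BINARY_OP // → 38 // -9 = -5. Stack: [-1, -5]
BINARY_OP % → -1 % -5 = -1. Stack: [-1]
STORE_FAST q → q=-1. Stack: []
LOAD_FAST_LOAD_FAST y,y → push -5,-5. Stack: [-5, -5]
BINARY_OP - → -5 - -5 = 0. Stack: [0]
LOAD_CONST → push 5. Stack: [0, 5]
LOAD_FAST u → push 7. Stack: [0, 5, 7]
BINARY_OP + → 5 + 7 = 12. Stack: [0, 12]
BINARY_OP * → 0 * 12 = 0. Stack: [0]
STORE_FAST k → k=0. Stack: []
LOAD_FAST_LOAD_FAST z,z → push 418,418. Stack: [418, 418]
BINARY_OP * → 418 * 418 = 174724. Stack: [174724]
LOAD_CONST → push 3. Stack: [174724, 3]
BINARY_OP >> → 174724 >> 3 = 21840. Stack: [21840]
STORE_FAST k → k=21840. Stack: []
LOAD_FAST_LOAD_FAST k,y → push 21840,-5. Stack: [21840, -5]
BINARY_OP + → 21840 + -5 = 21835. Stack: [21835]
RETURN_VALUE → return 21835.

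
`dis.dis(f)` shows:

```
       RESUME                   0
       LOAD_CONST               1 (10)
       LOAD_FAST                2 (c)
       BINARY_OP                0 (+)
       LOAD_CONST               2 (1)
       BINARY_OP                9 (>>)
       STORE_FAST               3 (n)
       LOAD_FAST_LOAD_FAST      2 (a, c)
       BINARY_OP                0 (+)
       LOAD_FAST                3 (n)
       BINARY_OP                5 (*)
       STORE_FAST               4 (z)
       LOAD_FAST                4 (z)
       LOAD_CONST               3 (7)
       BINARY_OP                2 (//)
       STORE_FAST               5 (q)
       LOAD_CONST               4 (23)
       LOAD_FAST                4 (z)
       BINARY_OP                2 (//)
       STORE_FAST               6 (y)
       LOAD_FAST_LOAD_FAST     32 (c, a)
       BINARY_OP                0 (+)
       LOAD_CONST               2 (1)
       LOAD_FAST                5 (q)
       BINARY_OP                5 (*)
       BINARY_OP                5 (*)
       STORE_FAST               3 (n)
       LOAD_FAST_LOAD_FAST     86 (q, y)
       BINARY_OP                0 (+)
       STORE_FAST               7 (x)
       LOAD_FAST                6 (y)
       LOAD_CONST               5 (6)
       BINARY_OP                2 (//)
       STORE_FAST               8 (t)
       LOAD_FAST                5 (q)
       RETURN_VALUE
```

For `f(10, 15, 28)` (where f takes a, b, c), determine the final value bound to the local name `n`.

3914

LOAD_CONST → push 10. Stack: [10]
LOAD_FAST c → push 28. Stack: [10, 28]
BINARY_OP + → 10 + 28 = 38. Stack: [38]
LOAD_CONST → push 1. Stack: [38, 1]
BINARY_OP >> → 38 >> 1 = 19. Stack: [19]
STORE_FAST n → n=19. Stack: []
LOAD_FAST_LOAD_FAST a,c → push 10,28. Stack: [10, 28]
BINARY_OP + → 10 + 28 = 38. Stack: [38]
LOAD_FAST n → push 19. Stack: [38, 19]
BINARY_OP * → 38 * 19 = 722. Stack: [722]
STORE_FAST z → z=722. Stack: []
LOAD_FAST z → push 722. Stack: [722]
LOAD_CONST → push 7. Stack: [722, 7]
BINARY_OP // → 722 // 7 = 103. Stack: [103]
STORE_FAST q → q=103. Stack: []
LOAD_CONST → push 23. Stack: [23]
LOAD_FAST z → push 722. Stack: [23, 722]
BINARY_OP // → 23 // 722 = 0. Stack: [0]
STORE_FAST y → y=0. Stack: []
LOAD_FAST_LOAD_FAST c,a → push 28,10. Stack: [28, 10]
BINARY_OP + → 28 + 10 = 38. Stack: [38]
LOAD_CONST → push 1. Stack: [38, 1]
LOAD_FAST q → push 103. Stack: [38, 1, 103]
BINARY_OP * → 1 * 103 = 103. Stack: [38, 103]
BINARY_OP * → 38 * 103 = 3914. Stack: [3914]
STORE_FAST n → n=3914. Stack: []
LOAD_FAST_LOAD_FAST q,y → push 103,0. Stack: [103, 0]
BINARY_OP + → 103 + 0 = 103. Stack: [103]
STORE_FAST x → x=103. Stack: []
LOAD_FAST y → push 0. Stack: [0]
LOAD_CONST → push 6. Stack: [0, 6]
BINARY_OP // → 0 // 6 = 0. Stack: [0]
STORE_FAST t → t=0. Stack: []
LOAD_FAST q → push 103. Stack: [103]
RETURN_VALUE → return 103.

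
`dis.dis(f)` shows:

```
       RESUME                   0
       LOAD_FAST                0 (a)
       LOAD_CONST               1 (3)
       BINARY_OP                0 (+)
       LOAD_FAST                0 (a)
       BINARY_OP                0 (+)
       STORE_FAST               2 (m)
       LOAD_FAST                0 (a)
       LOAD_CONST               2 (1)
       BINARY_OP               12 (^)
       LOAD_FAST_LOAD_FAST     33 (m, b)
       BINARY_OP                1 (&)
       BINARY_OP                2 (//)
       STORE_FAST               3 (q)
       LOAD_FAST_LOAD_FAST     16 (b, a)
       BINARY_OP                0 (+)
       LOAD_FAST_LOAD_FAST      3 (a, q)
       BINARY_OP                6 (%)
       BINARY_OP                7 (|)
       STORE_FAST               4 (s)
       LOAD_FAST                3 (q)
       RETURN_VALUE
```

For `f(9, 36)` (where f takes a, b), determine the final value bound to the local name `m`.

LOAD_FAST a → push 9. Stack: [9]
LOAD_CONST → push 3. Stack: [9, 3]
BINARY_OP + → 9 + 3 = 12. Stack: [12]
LOAD_FAST a → push 9. Stack: [12, 9]
BINARY_OP + → 12 + 9 = 21. Stack: [21]
STORE_FAST m → m=21. Stack: []
LOAD_FAST a → push 9. Stack: [9]
LOAD_CONST → push 1. Stack: [9, 1]
BINARY_OP ^ → 9 ^ 1 = 8. Stack: [8]
LOAD_FAST_LOAD_FAST m,b → push 21,36. Stack: [8, 21, 36]
BINARY_OP & → 21 & 36 = 4. Stack: [8, 4]
BINARY_OP // → 8 // 4 = 2. Stack: [2]
STORE_FAST q → q=2. Stack: []
LOAD_FAST_LOAD_FAST b,a → push 36,9. Stack: [36, 9]
BINARY_OP + → 36 + 9 = 45. Stack: [45]
LOAD_FAST_LOAD_FAST a,q → push 9,2. Stack: [45, 9, 2]
BINARY_OP % → 9 % 2 = 1. Stack: [45, 1]
BINARY_OP | → 45 | 1 = 45. Stack: [45]
STORE_FAST s → s=45. Stack: []
LOAD_FAST q → push 2. Stack: [2]
RETURN_VALUE → return 2.

21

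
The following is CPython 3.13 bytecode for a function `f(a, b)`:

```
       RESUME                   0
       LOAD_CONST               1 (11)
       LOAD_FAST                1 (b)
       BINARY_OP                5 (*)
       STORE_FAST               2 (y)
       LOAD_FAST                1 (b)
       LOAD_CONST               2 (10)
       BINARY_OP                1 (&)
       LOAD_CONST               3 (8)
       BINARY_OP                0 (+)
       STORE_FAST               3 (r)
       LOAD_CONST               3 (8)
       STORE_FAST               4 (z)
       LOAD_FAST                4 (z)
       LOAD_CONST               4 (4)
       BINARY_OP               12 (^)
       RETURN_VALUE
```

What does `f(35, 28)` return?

12

LOAD_CONST → push 11. Stack: [11]
LOAD_FAST b → push 28. Stack: [11, 28]
BINARY_OP * → 11 * 28 = 308. Stack: [308]
STORE_FAST y → y=308. Stack: []
LOAD_FAST b → push 28. Stack: [28]
LOAD_CONST → push 10. Stack: [28, 10]
BINARY_OP & → 28 & 10 = 8. Stack: [8]
LOAD_CONST → push 8. Stack: [8, 8]
BINARY_OP + → 8 + 8 = 16. Stack: [16]
STORE_FAST r → r=16. Stack: []
LOAD_CONST → push 8. Stack: [8]
STORE_FAST z → z=8. Stack: []
LOAD_FAST z → push 8. Stack: [8]
LOAD_CONST → push 4. Stack: [8, 4]
BINARY_OP ^ → 8 ^ 4 = 12. Stack: [12]
RETURN_VALUE → return 12.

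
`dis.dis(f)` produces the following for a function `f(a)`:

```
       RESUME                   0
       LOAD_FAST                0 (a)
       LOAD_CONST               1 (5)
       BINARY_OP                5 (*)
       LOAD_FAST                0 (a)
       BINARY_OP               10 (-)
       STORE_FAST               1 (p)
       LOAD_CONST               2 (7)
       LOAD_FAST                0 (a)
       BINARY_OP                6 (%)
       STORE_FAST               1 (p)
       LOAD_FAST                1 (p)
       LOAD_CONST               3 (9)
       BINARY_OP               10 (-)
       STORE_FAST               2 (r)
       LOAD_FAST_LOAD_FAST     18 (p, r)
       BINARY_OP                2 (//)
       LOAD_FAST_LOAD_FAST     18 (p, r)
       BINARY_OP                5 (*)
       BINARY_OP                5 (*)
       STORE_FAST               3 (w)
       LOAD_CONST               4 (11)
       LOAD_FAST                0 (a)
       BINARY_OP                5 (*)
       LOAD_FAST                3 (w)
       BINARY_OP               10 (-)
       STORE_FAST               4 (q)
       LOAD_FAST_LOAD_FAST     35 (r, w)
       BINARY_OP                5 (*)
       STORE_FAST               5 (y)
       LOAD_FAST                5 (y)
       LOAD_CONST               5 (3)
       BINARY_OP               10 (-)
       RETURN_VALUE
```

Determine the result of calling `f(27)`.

LOAD_FAST a → push 27. Stack: [27]
LOAD_CONST → push 5. Stack: [27, 5]
BINARY_OP * → 27 * 5 = 135. Stack: [135]
LOAD_FAST a → push 27. Stack: [135, 27]
BINARY_OP - → 135 - 27 = 108. Stack: [108]
STORE_FAST p → p=108. Stack: []
LOAD_CONST → push 7. Stack: [7]
LOAD_FAST a → push 27. Stack: [7, 27]
BINARY_OP % → 7 % 27 = 7. Stack: [7]
STORE_FAST p → p=7. Stack: []
LOAD_FAST p → push 7. Stack: [7]
LOAD_CONST → push 9. Stack: [7, 9]
BINARY_OP - → 7 - 9 = -2. Stack: [-2]
STORE_FAST r → r=-2. Stack: []
LOAD_FAST_LOAD_FAST p,r → push 7,-2. Stack: [7, -2]
BINARY_OP // → 7 // -2 = -4. Stack: [-4]
LOAD_FAST_LOAD_FAST p,r → push 7,-2. Stack: [-4, 7, -2]
BINARY_OP * → 7 * -2 = -14. Stack: [-4, -14]
BINARY_OP * → -4 * -14 = 56. Stack: [56]
STORE_FAST w → w=56. Stack: []
LOAD_CONST → push 11. Stack: [11]
LOAD_FAST a → push 27. Stack: [11, 27]
BINARY_OP * → 11 * 27 = 297. Stack: [297]
LOAD_FAST w → push 56. Stack: [297, 56]
BINARY_OP - → 297 - 56 = 241. Stack: [241]
STORE_FAST q → q=241. Stack: []
LOAD_FAST_LOAD_FAST r,w → push -2,56. Stack: [-2, 56]
BINARY_OP * → -2 * 56 = -112. Stack: [-112]
STORE_FAST y → y=-112. Stack: []
LOAD_FAST y → push -112. Stack: [-112]
LOAD_CONST → push 3. Stack: [-112, 3]
BINARY_OP - → -112 - 3 = -115. Stack: [-115]
RETURN_VALUE → return -115.

-115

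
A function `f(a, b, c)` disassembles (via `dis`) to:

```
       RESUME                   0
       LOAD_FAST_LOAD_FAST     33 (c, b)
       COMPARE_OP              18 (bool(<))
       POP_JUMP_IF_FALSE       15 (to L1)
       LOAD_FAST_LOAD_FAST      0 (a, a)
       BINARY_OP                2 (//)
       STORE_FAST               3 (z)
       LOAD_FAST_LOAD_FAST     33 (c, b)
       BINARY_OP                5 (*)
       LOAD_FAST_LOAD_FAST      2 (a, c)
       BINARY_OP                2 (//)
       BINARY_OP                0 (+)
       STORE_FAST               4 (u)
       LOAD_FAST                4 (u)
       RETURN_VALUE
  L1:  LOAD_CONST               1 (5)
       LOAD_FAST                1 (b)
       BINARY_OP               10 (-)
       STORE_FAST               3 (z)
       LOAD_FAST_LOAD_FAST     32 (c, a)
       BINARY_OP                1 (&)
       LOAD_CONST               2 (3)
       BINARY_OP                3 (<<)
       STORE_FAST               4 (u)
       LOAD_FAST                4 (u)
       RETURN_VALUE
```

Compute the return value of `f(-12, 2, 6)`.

32

LOAD_FAST_LOAD_FAST c,b → push 6,2. Stack: [6, 2]
COMPARE_OP bool(<) → 6 vs 2 = False. Stack: [False]
POP_JUMP_IF_FALSE → pop False; jump. Stack: []
LOAD_CONST → push 5. Stack: [5]
LOAD_FAST b → push 2. Stack: [5, 2]
BINARY_OP - → 5 - 2 = 3. Stack: [3]
STORE_FAST z → z=3. Stack: []
LOAD_FAST_LOAD_FAST c,a → push 6,-12. Stack: [6, -12]
BINARY_OP & → 6 & -12 = 4. Stack: [4]
LOAD_CONST → push 3. Stack: [4, 3]
BINARY_OP << → 4 << 3 = 32. Stack: [32]
STORE_FAST u → u=32. Stack: []
LOAD_FAST u → push 32. Stack: [32]
RETURN_VALUE → return 32.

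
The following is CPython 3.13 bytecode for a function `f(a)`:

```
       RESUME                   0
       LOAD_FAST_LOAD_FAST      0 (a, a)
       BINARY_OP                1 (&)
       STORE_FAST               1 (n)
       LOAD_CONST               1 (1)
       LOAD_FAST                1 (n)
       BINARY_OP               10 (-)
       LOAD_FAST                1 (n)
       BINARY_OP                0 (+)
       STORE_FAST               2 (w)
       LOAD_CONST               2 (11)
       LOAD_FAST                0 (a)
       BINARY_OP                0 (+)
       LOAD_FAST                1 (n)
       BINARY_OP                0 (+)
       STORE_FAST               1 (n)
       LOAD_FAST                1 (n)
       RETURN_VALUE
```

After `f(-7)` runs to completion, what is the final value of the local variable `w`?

LOAD_FAST_LOAD_FAST a,a → push -7,-7. Stack: [-7, -7]
BINARY_OP & → -7 & -7 = -7. Stack: [-7]
STORE_FAST n → n=-7. Stack: []
LOAD_CONST → push 1. Stack: [1]
LOAD_FAST n → push -7. Stack: [1, -7]
BINARY_OP - → 1 - -7 = 8. Stack: [8]
LOAD_FAST n → push -7. Stack: [8, -7]
BINARY_OP + → 8 + -7 = 1. Stack: [1]
STORE_FAST w → w=1. Stack: []
LOAD_CONST → push 11. Stack: [11]
LOAD_FAST a → push -7. Stack: [11, -7]
BINARY_OP + → 11 + -7 = 4. Stack: [4]
LOAD_FAST n → push -7. Stack: [4, -7]
BINARY_OP + → 4 + -7 = -3. Stack: [-3]
STORE_FAST n → n=-3. Stack: []
LOAD_FAST n → push -3. Stack: [-3]
RETURN_VALUE → return -3.

1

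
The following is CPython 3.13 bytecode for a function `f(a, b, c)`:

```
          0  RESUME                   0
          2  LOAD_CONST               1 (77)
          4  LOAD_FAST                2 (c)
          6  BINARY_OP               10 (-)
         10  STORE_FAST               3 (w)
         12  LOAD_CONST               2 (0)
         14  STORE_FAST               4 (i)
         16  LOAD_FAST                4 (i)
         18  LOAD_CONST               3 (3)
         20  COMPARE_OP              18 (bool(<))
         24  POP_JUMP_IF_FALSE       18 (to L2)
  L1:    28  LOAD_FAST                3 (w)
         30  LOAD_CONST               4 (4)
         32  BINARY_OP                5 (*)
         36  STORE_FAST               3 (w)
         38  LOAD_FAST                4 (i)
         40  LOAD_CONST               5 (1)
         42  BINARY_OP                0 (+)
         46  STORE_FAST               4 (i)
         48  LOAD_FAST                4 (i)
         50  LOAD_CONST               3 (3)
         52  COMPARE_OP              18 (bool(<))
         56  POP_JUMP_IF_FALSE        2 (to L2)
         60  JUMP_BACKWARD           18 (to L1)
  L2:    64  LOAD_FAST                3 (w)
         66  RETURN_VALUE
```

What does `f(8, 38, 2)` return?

LOAD_CONST → push 77. Stack: [77]
LOAD_FAST c → push 2. Stack: [77, 2]
BINARY_OP - → 77 - 2 = 75. Stack: [75]
STORE_FAST w → w=75. Stack: []
LOAD_CONST → push 0. Stack: [0]
STORE_FAST i → i=0. Stack: []
LOAD_FAST i → push 0. Stack: [0]
LOAD_CONST → push 3. Stack: [0, 3]
COMPARE_OP bool(<) → 0 vs 3 = True. Stack: [True]
POP_JUMP_IF_FALSE → pop True; no jump. Stack: []
LOAD_FAST w → push 75. Stack: [75]
LOAD_CONST → push 4. Stack: [75, 4]
BINARY_OP * → 75 * 4 = 300. Stack: [300]
STORE_FAST w → w=300. Stack: []
LOAD_FAST i → push 0. Stack: [0]
LOAD_CONST → push 1. Stack: [0, 1]
BINARY_OP + → 0 + 1 = 1. Stack: [1]
STORE_FAST i → i=1. Stack: []
LOAD_FAST i → push 1. Stack: [1]
LOAD_CONST → push 3. Stack: [1, 3]
COMPARE_OP bool(<) → 1 vs 3 = True. Stack: [True]
POP_JUMP_IF_FALSE → pop True; no jump. Stack: []
LOAD_FAST w → push 300. Stack: [300]
LOAD_CONST → push 4. Stack: [300, 4]
BINARY_OP * → 300 * 4 = 1200. Stack: [1200]
STORE_FAST w → w=1200. Stack: []
LOAD_FAST i → push 1. Stack: [1]
LOAD_CONST → push 1. Stack: [1, 1]
BINARY_OP + → 1 + 1 = 2. Stack: [2]
STORE_FAST i → i=2. Stack: []
LOAD_FAST i → push 2. Stack: [2]
LOAD_CONST → push 3. Stack: [2, 3]
COMPARE_OP bool(<) → 2 vs 3 = True. Stack: [True]
POP_JUMP_IF_FALSE → pop True; no jump. Stack: []
LOAD_FAST w → push 1200. Stack: [1200]
LOAD_CONST → push 4. Stack: [1200, 4]
BINARY_OP * → 1200 * 4 = 4800. Stack: [4800]
STORE_FAST w → w=4800. Stack: []
LOAD_FAST i → push 2. Stack: [2]
LOAD_CONST → push 1. Stack: [2, 1]
BINARY_OP + → 2 + 1 = 3. Stack: [3]
STORE_FAST i → i=3. Stack: []
LOAD_FAST i → push 3. Stack: [3]
LOAD_CONST → push 3. Stack: [3, 3]
COMPARE_OP bool(<) → 3 vs 3 = False. Stack: [False]
POP_JUMP_IF_FALSE → pop False; jump. Stack: []
LOAD_FAST w → push 4800. Stack: [4800]
RETURN_VALUE → return 4800.

4800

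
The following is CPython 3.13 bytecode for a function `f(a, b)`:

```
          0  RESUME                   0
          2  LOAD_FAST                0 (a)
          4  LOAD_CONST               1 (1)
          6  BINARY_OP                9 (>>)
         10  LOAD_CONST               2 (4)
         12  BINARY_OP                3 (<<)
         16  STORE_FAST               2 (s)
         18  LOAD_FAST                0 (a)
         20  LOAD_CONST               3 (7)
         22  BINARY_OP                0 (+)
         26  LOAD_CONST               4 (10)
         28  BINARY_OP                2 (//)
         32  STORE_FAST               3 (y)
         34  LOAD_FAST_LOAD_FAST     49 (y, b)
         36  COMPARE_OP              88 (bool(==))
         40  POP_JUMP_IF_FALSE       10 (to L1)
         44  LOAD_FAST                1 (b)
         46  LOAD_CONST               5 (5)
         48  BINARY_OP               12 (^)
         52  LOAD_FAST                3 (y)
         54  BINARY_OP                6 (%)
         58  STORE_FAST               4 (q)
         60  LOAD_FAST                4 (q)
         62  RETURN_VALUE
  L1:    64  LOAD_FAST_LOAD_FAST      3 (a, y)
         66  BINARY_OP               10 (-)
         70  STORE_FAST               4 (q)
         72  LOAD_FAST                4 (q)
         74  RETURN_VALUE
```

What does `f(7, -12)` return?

LOAD_FAST a → push 7. Stack: [7]
LOAD_CONST → push 1. Stack: [7, 1]
BINARY_OP >> → 7 >> 1 = 3. Stack: [3]
LOAD_CONST → push 4. Stack: [3, 4]
BINARY_OP << → 3 << 4 = 48. Stack: [48]
STORE_FAST s → s=48. Stack: []
LOAD_FAST a → push 7. Stack: [7]
LOAD_CONST → push 7. Stack: [7, 7]
BINARY_OP + → 7 + 7 = 14. Stack: [14]
LOAD_CONST → push 10. Stack: [14, 10]
BINARY_OP // → 14 // 10 = 1. Stack: [1]
STORE_FAST y → y=1. Stack: []
LOAD_FAST_LOAD_FAST y,b → push 1,-12. Stack: [1, -12]
COMPARE_OP bool(==) → 1 vs -12 = False. Stack: [False]
POP_JUMP_IF_FALSE → pop False; jump. Stack: []
LOAD_FAST_LOAD_FAST a,y → push 7,1. Stack: [7, 1]
BINARY_OP - → 7 - 1 = 6. Stack: [6]
STORE_FAST q → q=6. Stack: []
LOAD_FAST q → push 6. Stack: [6]
RETURN_VALUE → return 6.

6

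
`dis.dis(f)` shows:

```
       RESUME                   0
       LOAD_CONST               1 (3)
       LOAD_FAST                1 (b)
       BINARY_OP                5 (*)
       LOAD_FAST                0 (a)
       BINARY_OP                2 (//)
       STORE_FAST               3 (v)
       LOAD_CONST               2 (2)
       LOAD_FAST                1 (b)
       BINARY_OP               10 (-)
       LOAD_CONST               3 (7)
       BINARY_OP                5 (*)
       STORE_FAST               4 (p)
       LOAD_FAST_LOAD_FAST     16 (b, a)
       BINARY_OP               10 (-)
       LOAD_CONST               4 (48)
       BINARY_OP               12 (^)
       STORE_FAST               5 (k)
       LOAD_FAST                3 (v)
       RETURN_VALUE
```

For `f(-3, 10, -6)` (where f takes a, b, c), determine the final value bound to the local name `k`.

61

LOAD_CONST → push 3. Stack: [3]
LOAD_FAST b → push 10. Stack: [3, 10]
BINARY_OP * → 3 * 10 = 30. Stack: [30]
LOAD_FAST a → push -3. Stack: [30, -3]
BINARY_OP // → 30 // -3 = -10. Stack: [-10]
STORE_FAST v → v=-10. Stack: []
LOAD_CONST → push 2. Stack: [2]
LOAD_FAST b → push 10. Stack: [2, 10]
BINARY_OP - → 2 - 10 = -8. Stack: [-8]
LOAD_CONST → push 7. Stack: [-8, 7]
BINARY_OP * → -8 * 7 = -56. Stack: [-56]
STORE_FAST p → p=-56. Stack: []
LOAD_FAST_LOAD_FAST b,a → push 10,-3. Stack: [10, -3]
BINARY_OP - → 10 - -3 = 13. Stack: [13]
LOAD_CONST → push 48. Stack: [13, 48]
BINARY_OP ^ → 13 ^ 48 = 61. Stack: [61]
STORE_FAST k → k=61. Stack: []
LOAD_FAST v → push -10. Stack: [-10]
RETURN_VALUE → return -10.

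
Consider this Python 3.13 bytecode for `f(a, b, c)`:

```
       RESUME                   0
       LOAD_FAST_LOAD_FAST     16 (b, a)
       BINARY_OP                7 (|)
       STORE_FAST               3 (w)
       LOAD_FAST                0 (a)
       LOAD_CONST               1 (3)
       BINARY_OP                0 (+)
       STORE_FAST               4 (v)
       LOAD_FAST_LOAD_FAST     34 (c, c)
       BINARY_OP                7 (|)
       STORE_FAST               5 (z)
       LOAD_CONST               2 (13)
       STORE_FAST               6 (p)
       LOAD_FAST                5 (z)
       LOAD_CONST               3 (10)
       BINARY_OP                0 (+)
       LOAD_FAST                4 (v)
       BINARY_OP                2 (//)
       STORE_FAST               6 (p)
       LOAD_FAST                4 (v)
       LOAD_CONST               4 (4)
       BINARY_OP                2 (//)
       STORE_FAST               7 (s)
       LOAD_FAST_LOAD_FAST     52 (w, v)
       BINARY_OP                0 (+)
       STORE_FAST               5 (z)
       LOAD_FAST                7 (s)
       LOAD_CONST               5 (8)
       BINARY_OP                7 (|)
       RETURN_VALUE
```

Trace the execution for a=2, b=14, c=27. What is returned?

9

LOAD_FAST_LOAD_FAST b,a → push 14,2. Stack: [14, 2]
BINARY_OP | → 14 | 2 = 14. Stack: [14]
STORE_FAST w → w=14. Stack: []
LOAD_FAST a → push 2. Stack: [2]
LOAD_CONST → push 3. Stack: [2, 3]
BINARY_OP + → 2 + 3 = 5. Stack: [5]
STORE_FAST v → v=5. Stack: []
LOAD_FAST_LOAD_FAST c,c → push 27,27. Stack: [27, 27]
BINARY_OP | → 27 | 27 = 27. Stack: [27]
STORE_FAST z → z=27. Stack: []
LOAD_CONST → push 13. Stack: [13]
STORE_FAST p → p=13. Stack: []
LOAD_FAST z → push 27. Stack: [27]
LOAD_CONST → push 10. Stack: [27, 10]
BINARY_OP + → 27 + 10 = 37. Stack: [37]
LOAD_FAST v → push 5. Stack: [37, 5]
BINARY_OP // → 37 // 5 = 7. Stack: [7]
STORE_FAST p → p=7. Stack: []
LOAD_FAST v → push 5. Stack: [5]
LOAD_CONST → push 4. Stack: [5, 4]
BINARY_OP // → 5 // 4 = 1. Stack: [1]
STORE_FAST s → s=1. Stack: []
LOAD_FAST_LOAD_FAST w,v → push 14,5. Stack: [14, 5]
BINARY_OP + → 14 + 5 = 19. Stack: [19]
STORE_FAST z → z=19. Stack: []
LOAD_FAST s → push 1. Stack: [1]
LOAD_CONST → push 8. Stack: [1, 8]
BINARY_OP | → 1 | 8 = 9. Stack: [9]
RETURN_VALUE → return 9.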